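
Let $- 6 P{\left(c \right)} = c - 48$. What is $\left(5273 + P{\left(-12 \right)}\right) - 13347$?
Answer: $-8064$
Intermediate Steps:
$P{\left(c \right)} = 8 - \frac{c}{6}$ ($P{\left(c \right)} = - \frac{c - 48}{6} = - \frac{-48 + c}{6} = 8 - \frac{c}{6}$)
$\left(5273 + P{\left(-12 \right)}\right) - 13347 = \left(5273 + \left(8 - -2\right)\right) - 13347 = \left(5273 + \left(8 + 2\right)\right) - 13347 = \left(5273 + 10\right) - 13347 = 5283 - 13347 = -8064$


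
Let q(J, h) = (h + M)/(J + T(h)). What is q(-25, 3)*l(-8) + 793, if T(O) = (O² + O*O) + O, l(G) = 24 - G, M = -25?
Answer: 969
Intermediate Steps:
T(O) = O + 2*O² (T(O) = (O² + O²) + O = 2*O² + O = O + 2*O²)
q(J, h) = (-25 + h)/(J + h*(1 + 2*h)) (q(J, h) = (h - 25)/(J + h*(1 + 2*h)) = (-25 + h)/(J + h*(1 + 2*h)))
q(-25, 3)*l(-8) + 793 = ((-25 + 3)/(-25 + 3*(1 + 2*3)))*(24 - 1*(-8)) + 793 = (-22/(-25 + 3*(1 + 6)))*(24 + 8) + 793 = (-22/(-25 + 3*7))*32 + 793 = (-22/(-25 + 21))*32 + 793 = (-22/(-4))*32 + 793 = -¼*(-22)*32 + 793 = (11/2)*32 + 793 = 176 + 793 = 969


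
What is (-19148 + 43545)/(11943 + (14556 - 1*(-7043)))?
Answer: 787/1082 ≈ 0.72736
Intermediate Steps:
(-19148 + 43545)/(11943 + (14556 - 1*(-7043))) = 24397/(11943 + (14556 + 7043)) = 24397/(11943 + 21599) = 24397/33542 = 24397*(1/33542) = 787/1082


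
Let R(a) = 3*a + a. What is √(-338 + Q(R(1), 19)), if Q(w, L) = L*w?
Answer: I*√262 ≈ 16.186*I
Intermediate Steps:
R(a) = 4*a
√(-338 + Q(R(1), 19)) = √(-338 + 19*(4*1)) = √(-338 + 19*4) = √(-338 + 76) = √(-262) = I*√262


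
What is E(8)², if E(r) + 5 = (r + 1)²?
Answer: 5776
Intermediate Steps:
E(r) = -5 + (1 + r)² (E(r) = -5 + (r + 1)² = -5 + (1 + r)²)
E(8)² = (-5 + (1 + 8)²)² = (-5 + 9²)² = (-5 + 81)² = 76² = 5776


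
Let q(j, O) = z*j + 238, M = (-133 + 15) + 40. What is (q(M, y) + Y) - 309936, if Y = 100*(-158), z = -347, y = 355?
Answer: -298432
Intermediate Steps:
M = -78 (M = -118 + 40 = -78)
q(j, O) = 238 - 347*j (q(j, O) = -347*j + 238 = 238 - 347*j)
Y = -15800
(q(M, y) + Y) - 309936 = ((238 - 347*(-78)) - 15800) - 309936 = ((238 + 27066) - 15800) - 309936 = (27304 - 15800) - 309936 = 11504 - 309936 = -298432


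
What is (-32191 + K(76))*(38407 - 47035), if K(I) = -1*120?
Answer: 278779308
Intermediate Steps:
K(I) = -120
(-32191 + K(76))*(38407 - 47035) = (-32191 - 120)*(38407 - 47035) = -32311*(-8628) = 278779308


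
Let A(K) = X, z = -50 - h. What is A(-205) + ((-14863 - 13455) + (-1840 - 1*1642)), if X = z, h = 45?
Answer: -31895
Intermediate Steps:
z = -95 (z = -50 - 1*45 = -50 - 45 = -95)
X = -95
A(K) = -95
A(-205) + ((-14863 - 13455) + (-1840 - 1*1642)) = -95 + ((-14863 - 13455) + (-1840 - 1*1642)) = -95 + (-28318 + (-1840 - 1642)) = -95 + (-28318 - 3482) = -95 - 31800 = -31895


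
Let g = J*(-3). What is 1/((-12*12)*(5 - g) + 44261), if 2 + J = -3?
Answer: 1/45701 ≈ 2.1881e-5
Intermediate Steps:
J = -5 (J = -2 - 3 = -5)
g = 15 (g = -5*(-3) = 15)
1/((-12*12)*(5 - g) + 44261) = 1/((-12*12)*(5 - 1*15) + 44261) = 1/(-144*(5 - 15) + 44261) = 1/(-144*(-10) + 44261) = 1/(1440 + 44261) = 1/45701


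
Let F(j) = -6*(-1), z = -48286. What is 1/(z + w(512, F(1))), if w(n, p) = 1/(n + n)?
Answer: -1024/49444863 ≈ -2.0710e-5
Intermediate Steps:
F(j) = 6
w(n, p) = 1/(2*n)
1/(z + w(512, F(1))) = 1/(-48286 + (1/2)/512) = 1/(-48286 + (1/2)*(1/512)) = 1/(-48286 + 1/1024) = 1/(-49444863/1024) = -1024/49444863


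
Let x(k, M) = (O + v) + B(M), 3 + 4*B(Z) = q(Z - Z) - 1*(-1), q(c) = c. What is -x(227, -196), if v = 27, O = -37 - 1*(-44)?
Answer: -67/2 ≈ -33.500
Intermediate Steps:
O = 7 (O = -37 + 44 = 7)
B(Z) = -1/2 (B(Z) = -3/4 + ((Z - Z) - 1*(-1))/4 = -3/4 + (0 + 1)/4 = -3/4 + (1/4)*1 = -3/4 + 1/4 = -1/2)
x(k, M) = 67/2 (x(k, M) = (7 + 27) - 1/2 = 34 - 1/2 = 67/2)
-x(227, -196) = -1*67/2 = -67/2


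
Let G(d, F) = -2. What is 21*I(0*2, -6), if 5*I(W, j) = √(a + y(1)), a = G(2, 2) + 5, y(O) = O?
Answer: 42/5 ≈ 8.4000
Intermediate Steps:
a = 3 (a = -2 + 5 = 3)
I(W, j) = ⅖ (I(W, j) = √(3 + 1)/5 = √4/5 = (⅕)*2 = ⅖)
21*I(0*2, -6) = 21*(⅖) = 42/5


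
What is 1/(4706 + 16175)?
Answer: 1/20881 ≈ 4.7890e-5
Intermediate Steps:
1/(4706 + 16175) = 1/20881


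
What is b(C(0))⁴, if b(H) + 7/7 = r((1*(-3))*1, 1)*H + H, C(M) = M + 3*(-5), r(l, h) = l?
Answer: 707281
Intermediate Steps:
C(M) = -15 + M (C(M) = M - 15 = -15 + M)
b(H) = -1 - 2*H (b(H) = -1 + (((1*(-3))*1)*H + H) = -1 + ((-3*1)*H + H) = -1 + (-3*H + H) = -1 - 2*H)
b(C(0))⁴ = (-1 - 2*(-15 + 0))⁴ = (-1 - 2*(-15))⁴ = (-1 + 30)⁴ = 29⁴ = 707281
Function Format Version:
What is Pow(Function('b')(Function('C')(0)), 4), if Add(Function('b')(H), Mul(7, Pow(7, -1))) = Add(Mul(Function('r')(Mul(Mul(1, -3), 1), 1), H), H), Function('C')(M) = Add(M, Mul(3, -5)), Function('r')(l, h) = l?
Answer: 707281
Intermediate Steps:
Function('C')(M) = Add(-15, M) (Function('C')(M) = Add(M, -15) = Add(-15, M))
Function('b')(H) = Add(-1, Mul(-2, H)) (Function('b')(H) = Add(-1, Add(Mul(Mul(Mul(1, -3), 1), H), H)) = Add(-1, Add(Mul(Mul(-3, 1), H), H)) = Add(-1, Add(Mul(-3, H), H)) = Add(-1, Mul(-2, H)))
Pow(Function('b')(Function('C')(0)), 4) = Pow(Add(-1, Mul(-2, Add(-15, 0))), 4) = Pow(Add(-1, Mul(-2, -15)), 4) = Pow(Add(-1, 30), 4) = Pow(29, 4) = 707281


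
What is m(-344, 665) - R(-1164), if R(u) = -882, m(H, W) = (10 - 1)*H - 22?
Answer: -2236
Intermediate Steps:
m(H, W) = -22 + 9*H (m(H, W) = 9*H - 22 = -22 + 9*H)
m(-344, 665) - R(-1164) = (-22 + 9*(-344)) - 1*(-882) = (-22 - 3096) + 882 = -3118 + 882 = -2236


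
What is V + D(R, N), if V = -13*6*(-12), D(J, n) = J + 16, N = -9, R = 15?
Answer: 967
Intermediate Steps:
D(J, n) = 16 + J
V = 936 (V = -78*(-12) = 936)
V + D(R, N) = 936 + (16 + 15) = 936 + 31 = 967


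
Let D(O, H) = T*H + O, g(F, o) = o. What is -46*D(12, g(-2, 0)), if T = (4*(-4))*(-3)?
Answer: -552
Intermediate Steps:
T = 48 (T = -16*(-3) = 48)
D(O, H) = O + 48*H (D(O, H) = 48*H + O = O + 48*H)
-46*D(12, g(-2, 0)) = -46*(12 + 48*0) = -46*(12 + 0) = -46*12 = -552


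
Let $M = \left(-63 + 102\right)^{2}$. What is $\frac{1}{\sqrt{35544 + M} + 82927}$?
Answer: $\frac{82927}{6876850264} - \frac{\sqrt{37065}}{6876850264} \approx 1.2031 \cdot 10^{-5}$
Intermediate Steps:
$M = 1521$ ($M = 39^{2} = 1521$)
$\frac{1}{\sqrt{35544 + M} + 82927} = \frac{1}{\sqrt{35544 + 1521} + 82927} = \frac{1}{\sqrt{37065} + 82927} = \frac{1}{82927 + \sqrt{37065}}$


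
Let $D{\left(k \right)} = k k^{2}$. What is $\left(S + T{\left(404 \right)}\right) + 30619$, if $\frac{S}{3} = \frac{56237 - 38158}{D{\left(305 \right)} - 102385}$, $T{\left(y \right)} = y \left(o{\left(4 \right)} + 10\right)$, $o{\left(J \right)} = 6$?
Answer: $\frac{1048345364157}{28270240} \approx 37083.0$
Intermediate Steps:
$D{\left(k \right)} = k^{3}$
$T{\left(y \right)} = 16 y$ ($T{\left(y \right)} = y \left(6 + 10\right) = y 16 = 16 y$)
$S = \frac{54237}{28270240}$ ($S = 3 \frac{56237 - 38158}{305^{3} - 102385} = 3 \frac{18079}{28372625 - 102385} = 3 \cdot \frac{18079}{28270240} = \frac{54237}{28270240} \approx 0.0019185$)
$\left(S + T{\left(404 \right)}\right) + 30619 = \left(\frac{54237}{28270240} + 16 \cdot 404\right) + 30619 = \left(\frac{54237}{28270240} + 6464\right) + 30619 = \frac{182738885597}{28270240} + 30619 = \frac{1048345364157}{28270240}$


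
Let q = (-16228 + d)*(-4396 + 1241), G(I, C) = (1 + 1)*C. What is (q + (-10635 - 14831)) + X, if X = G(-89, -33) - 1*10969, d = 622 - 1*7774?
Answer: 73727399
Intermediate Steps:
G(I, C) = 2*C
d = -7152 (d = 622 - 7774 = -7152)
q = 73763900 (q = (-16228 - 7152)*(-4396 + 1241) = -23380*(-3155) = 73763900)
X = -11035 (X = 2*(-33) - 1*10969 = -66 - 10969 = -11035)
(q + (-10635 - 14831)) + X = (73763900 + (-10635 - 14831)) - 11035 = (73763900 - 25466) - 11035 = 73738434 - 11035 = 73727399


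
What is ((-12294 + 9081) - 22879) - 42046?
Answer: -68138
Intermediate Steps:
((-12294 + 9081) - 22879) - 42046 = (-3213 - 22879) - 42046 = -26092 - 42046 = -68138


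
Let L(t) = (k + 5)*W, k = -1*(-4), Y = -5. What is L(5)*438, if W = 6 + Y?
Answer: 3942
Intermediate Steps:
k = 4
W = 1 (W = 6 - 5 = 1)
L(t) = 9 (L(t) = (4 + 5)*1 = 9*1 = 9)
L(5)*438 = 9*438 = 3942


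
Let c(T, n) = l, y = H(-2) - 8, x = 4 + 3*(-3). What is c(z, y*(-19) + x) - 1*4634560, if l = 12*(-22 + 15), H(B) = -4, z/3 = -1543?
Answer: -4634644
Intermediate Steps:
z = -4629 (z = 3*(-1543) = -4629)
x = -5 (x = 4 - 9 = -5)
l = -84 (l = 12*(-7) = -84)
y = -12 (y = -4 - 8 = -12)
c(T, n) = -84
c(z, y*(-19) + x) - 1*4634560 = -84 - 1*4634560 = -84 - 4634560 = -4634644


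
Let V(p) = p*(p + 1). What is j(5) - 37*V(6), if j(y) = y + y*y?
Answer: -1524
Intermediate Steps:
j(y) = y + y**2
V(p) = p*(1 + p)
j(5) - 37*V(6) = 5*(1 + 5) - 222*(1 + 6) = 5*6 - 222*7 = 30 - 37*42 = 30 - 1554 = -1524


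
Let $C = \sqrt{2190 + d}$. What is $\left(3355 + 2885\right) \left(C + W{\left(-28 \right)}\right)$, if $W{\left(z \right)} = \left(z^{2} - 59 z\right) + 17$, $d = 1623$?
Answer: $15306720 + 6240 \sqrt{3813} \approx 1.5692 \cdot 10^{7}$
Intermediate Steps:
$C = \sqrt{3813}$ ($C = \sqrt{2190 + 1623} = \sqrt{3813} \approx 61.75$)
$W{\left(z \right)} = 17 + z^{2} - 59 z$
$\left(3355 + 2885\right) \left(C + W{\left(-28 \right)}\right) = \left(3355 + 2885\right) \left(\sqrt{3813} + \left(17 + \left(-28\right)^{2} - -1652\right)\right) = 6240 \left(\sqrt{3813} + \left(17 + 784 + 1652\right)\right) = 6240 \left(\sqrt{3813} + 2453\right) = 6240 \left(2453 + \sqrt{3813}\right) = 15306720 + 6240 \sqrt{3813}$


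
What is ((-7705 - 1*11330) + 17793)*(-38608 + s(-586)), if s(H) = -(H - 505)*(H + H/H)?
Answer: 840639006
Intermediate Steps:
s(H) = -(1 + H)*(-505 + H) (s(H) = -(-505 + H)*(H + 1) = -(-505 + H)*(1 + H) = -(1 + H)*(-505 + H))
((-7705 - 1*11330) + 17793)*(-38608 + s(-586)) = ((-7705 - 1*11330) + 17793)*(-38608 + (505 - 1*(-586)**2 + 504*(-586))) = ((-7705 - 11330) + 17793)*(-38608 + (505 - 1*343396 - 295344)) = (-19035 + 17793)*(-38608 + (505 - 343396 - 295344)) = -1242*(-38608 - 638235) = -1242*(-676843) = 840639006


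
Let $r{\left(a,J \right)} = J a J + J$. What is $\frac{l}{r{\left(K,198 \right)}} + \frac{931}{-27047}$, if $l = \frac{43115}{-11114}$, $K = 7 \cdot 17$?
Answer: $- \frac{48275450782921}{1402443154639692} \approx -0.034422$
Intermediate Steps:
$K = 119$
$r{\left(a,J \right)} = J + a J^{2}$ ($r{\left(a,J \right)} = a J^{2} + J = J + a J^{2}$)
$l = - \frac{43115}{11114}$ ($l = 43115 \left(- \frac{1}{11114}\right) = - \frac{43115}{11114} \approx -3.8793$)
$\frac{l}{r{\left(K,198 \right)}} + \frac{931}{-27047} = - \frac{43115}{11114 \cdot 198 \left(1 + 198 \cdot 119\right)} + \frac{931}{-27047} = - \frac{43115}{11114 \cdot 198 \left(1 + 23562\right)} + 931 \left(- \frac{1}{27047}\right) = - \frac{43115}{11114 \cdot 198 \cdot 23563} - \frac{931}{27047} = - \frac{43115}{11114 \cdot 4665474} - \frac{931}{27047} = \left(- \frac{43115}{11114}\right) \frac{1}{4665474} - \frac{931}{27047} = - \frac{43115}{51852078036} - \frac{931}{27047} = - \frac{48275450782921}{1402443154639692}$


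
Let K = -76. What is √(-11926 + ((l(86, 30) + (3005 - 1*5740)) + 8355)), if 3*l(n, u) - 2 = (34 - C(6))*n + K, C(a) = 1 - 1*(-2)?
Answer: I*√5442 ≈ 73.77*I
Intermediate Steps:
C(a) = 3 (C(a) = 1 + 2 = 3)
l(n, u) = -74/3 + 31*n/3 (l(n, u) = ⅔ + ((34 - 1*3)*n - 76)/3 = ⅔ + ((34 - 3)*n - 76)/3 = ⅔ + (31*n - 76)/3 = ⅔ + (-76 + 31*n)/3 = ⅔ + (-76/3 + 31*n/3) = -74/3 + 31*n/3)
√(-11926 + ((l(86, 30) + (3005 - 1*5740)) + 8355)) = √(-11926 + (((-74/3 + (31/3)*86) + (3005 - 1*5740)) + 8355)) = √(-11926 + (((-74/3 + 2666/3) + (3005 - 5740)) + 8355)) = √(-11926 + ((864 - 2735) + 8355)) = √(-11926 + (-1871 + 8355)) = √(-11926 + 6484) = √(-5442) = I*√5442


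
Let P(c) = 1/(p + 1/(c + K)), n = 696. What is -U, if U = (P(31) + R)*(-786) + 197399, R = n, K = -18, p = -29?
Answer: 65730407/188 ≈ 3.4963e+5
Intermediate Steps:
R = 696
P(c) = 1/(-29 + 1/(-18 + c)) (P(c) = 1/(-29 + 1/(c - 18)) = 1/(-29 + 1/(-18 + c)))
U = -65730407/188 (U = ((-18 + 31)/(523 - 29*31) + 696)*(-786) + 197399 = (13/(523 - 899) + 696)*(-786) + 197399 = (13/(-376) + 696)*(-786) + 197399 = (-1/376*13 + 696)*(-786) + 197399 = (-13/376 + 696)*(-786) + 197399 = (261683/376)*(-786) + 197399 = -102841419/188 + 197399 = -65730407/188 ≈ -3.4963e+5)
-U = -1*(-65730407/188) = 65730407/188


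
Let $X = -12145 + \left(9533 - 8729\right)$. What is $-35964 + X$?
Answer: $-47305$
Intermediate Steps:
$X = -11341$ ($X = -12145 + 804 = -11341$)
$-35964 + X = -35964 - 11341 = -47305$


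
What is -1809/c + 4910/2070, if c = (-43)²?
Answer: 533396/382743 ≈ 1.3936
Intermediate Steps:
c = 1849
-1809/c + 4910/2070 = -1809/1849 + 4910/2070 = -1809*1/1849 + 4910*(1/2070) = -1809/1849 + 491/207 = 533396/382743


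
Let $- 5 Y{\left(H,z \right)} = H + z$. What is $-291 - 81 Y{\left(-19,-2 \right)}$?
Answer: $- \frac{3156}{5} \approx -631.2$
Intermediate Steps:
$Y{\left(H,z \right)} = - \frac{H}{5} - \frac{z}{5}$ ($Y{\left(H,z \right)} = - \frac{H + z}{5} = - \frac{H}{5} - \frac{z}{5}$)
$-291 - 81 Y{\left(-19,-2 \right)} = -291 - 81 \left(\left(- \frac{1}{5}\right) \left(-19\right) - - \frac{2}{5}\right) = -291 - 81 \left(\frac{19}{5} + \frac{2}{5}\right) = -291 - \frac{1701}{5} = - \frac{3156}{5}$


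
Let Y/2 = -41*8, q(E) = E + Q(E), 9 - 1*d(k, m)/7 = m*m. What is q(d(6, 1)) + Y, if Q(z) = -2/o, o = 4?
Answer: -1201/2 ≈ -600.50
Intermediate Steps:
d(k, m) = 63 - 7*m² (d(k, m) = 63 - 7*m*m = 63 - 7*m²)
Q(z) = -½ (Q(z) = -2/4 = -2*¼ = -½)
q(E) = -½ + E (q(E) = E - ½ = -½ + E)
Y = -656 (Y = 2*(-41*8) = 2*(-328) = -656)
q(d(6, 1)) + Y = (-½ + (63 - 7*1²)) - 656 = (-½ + (63 - 7*1)) - 656 = (-½ + (63 - 7)) - 656 = (-½ + 56) - 656 = 111/2 - 656 = -1201/2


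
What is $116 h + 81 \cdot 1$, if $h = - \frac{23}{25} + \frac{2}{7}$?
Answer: $\frac{1299}{175} \approx 7.4229$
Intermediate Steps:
$h = - \frac{111}{175}$ ($h = \left(-23\right) \frac{1}{25} + 2 \cdot \frac{1}{7} = - \frac{23}{25} + \frac{2}{7} = - \frac{111}{175} \approx -0.63429$)
$116 h + 81 \cdot 1 = 116 \left(- \frac{111}{175}\right) + 81 \cdot 1 = - \frac{12876}{175} + 81 = \frac{1299}{175}$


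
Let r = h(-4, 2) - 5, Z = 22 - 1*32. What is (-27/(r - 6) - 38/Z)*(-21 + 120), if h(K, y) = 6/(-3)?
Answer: 37818/65 ≈ 581.82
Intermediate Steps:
h(K, y) = -2 (h(K, y) = 6*(-1/3) = -2)
Z = -10 (Z = 22 - 32 = -10)
r = -7 (r = -2 - 5 = -7)
(-27/(r - 6) - 38/Z)*(-21 + 120) = (-27/(-7 - 6) - 38/(-10))*(-21 + 120) = (-27/(-13) - 38*(-1/10))*99 = (-27*(-1/13) + 19/5)*99 = (27/13 + 19/5)*99 = (382/65)*99 = 37818/65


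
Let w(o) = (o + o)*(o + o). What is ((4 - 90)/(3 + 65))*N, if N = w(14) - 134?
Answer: -13975/17 ≈ -822.06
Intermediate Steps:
w(o) = 4*o**2 (w(o) = (2*o)*(2*o) = 4*o**2)
N = 650 (N = 4*14**2 - 134 = 4*196 - 134 = 784 - 134 = 650)
((4 - 90)/(3 + 65))*N = ((4 - 90)/(3 + 65))*650 = -86/68*650 = -86*1/68*650 = -43/34*650 = -13975/17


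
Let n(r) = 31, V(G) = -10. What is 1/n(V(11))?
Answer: 1/31 ≈ 0.032258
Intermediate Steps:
1/n(V(11)) = 1/31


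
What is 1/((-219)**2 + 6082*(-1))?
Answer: 1/41879 ≈ 2.3878e-5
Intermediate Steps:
1/((-219)**2 + 6082*(-1)) = 1/(47961 - 6082) = 1/41879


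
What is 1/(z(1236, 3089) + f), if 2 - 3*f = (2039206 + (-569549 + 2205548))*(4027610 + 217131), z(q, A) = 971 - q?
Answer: -1/5200097782566 ≈ -1.9230e-13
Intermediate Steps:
f = -5200097782301 (f = ⅔ - (2039206 + (-569549 + 2205548))*(4027610 + 217131)/3 = ⅔ - (2039206 + 1635999)*4244741/3 = ⅔ - 3675205*4244741/3 = ⅔ - ⅓*15600293346905 = ⅔ - 15600293346905/3 = -5200097782301)
1/(z(1236, 3089) + f) = 1/((971 - 1*1236) - 5200097782301) = 1/((971 - 1236) - 5200097782301) = 1/(-265 - 5200097782301) = 1/(-5200097782566) = -1/5200097782566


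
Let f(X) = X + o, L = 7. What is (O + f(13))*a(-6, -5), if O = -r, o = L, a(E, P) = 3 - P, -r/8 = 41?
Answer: 2784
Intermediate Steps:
r = -328 (r = -8*41 = -328)
o = 7
f(X) = 7 + X (f(X) = X + 7 = 7 + X)
O = 328 (O = -1*(-328) = 328)
(O + f(13))*a(-6, -5) = (328 + (7 + 13))*(3 - 1*(-5)) = (328 + 20)*(3 + 5) = 348*8 = 2784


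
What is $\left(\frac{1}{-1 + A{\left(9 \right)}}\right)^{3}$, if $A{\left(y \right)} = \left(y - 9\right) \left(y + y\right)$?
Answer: $-1$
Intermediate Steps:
$A{\left(y \right)} = 2 y \left(-9 + y\right)$ ($A{\left(y \right)} = \left(-9 + y\right) 2 y = 2 y \left(-9 + y\right)$)
$\left(\frac{1}{-1 + A{\left(9 \right)}}\right)^{3} = \left(\frac{1}{-1 + 2 \cdot 9 \left(-9 + 9\right)}\right)^{3} = \left(\frac{1}{-1 + 2 \cdot 9 \cdot 0}\right)^{3} = \left(\frac{1}{-1 + 0}\right)^{3} = \left(\frac{1}{-1}\right)^{3} = \left(-1\right)^{3} = -1$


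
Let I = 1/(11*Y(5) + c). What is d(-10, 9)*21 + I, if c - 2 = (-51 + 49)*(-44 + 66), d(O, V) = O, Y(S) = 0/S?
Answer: -8821/42 ≈ -210.02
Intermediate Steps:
Y(S) = 0
c = -42 (c = 2 + (-51 + 49)*(-44 + 66) = 2 - 2*22 = 2 - 44 = -42)
I = -1/42 (I = 1/(11*0 - 42) = 1/(0 - 42) = 1/(-42) = -1/42 ≈ -0.023810)
d(-10, 9)*21 + I = -10*21 - 1/42 = -210 - 1/42 = -8821/42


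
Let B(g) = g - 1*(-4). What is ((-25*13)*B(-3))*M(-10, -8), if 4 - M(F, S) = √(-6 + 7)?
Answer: -975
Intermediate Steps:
B(g) = 4 + g (B(g) = g + 4 = 4 + g)
M(F, S) = 3 (M(F, S) = 4 - √(-6 + 7) = 4 - √1 = 4 - 1*1 = 4 - 1 = 3)
((-25*13)*B(-3))*M(-10, -8) = ((-25*13)*(4 - 3))*3 = -325*1*3 = -325*3 = -975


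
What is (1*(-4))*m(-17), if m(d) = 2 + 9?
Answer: -44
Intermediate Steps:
m(d) = 11
(1*(-4))*m(-17) = (1*(-4))*11 = -4*11 = -44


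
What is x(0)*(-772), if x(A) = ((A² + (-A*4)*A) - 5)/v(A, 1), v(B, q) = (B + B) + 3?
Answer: 3860/3 ≈ 1286.7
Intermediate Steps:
v(B, q) = 3 + 2*B (v(B, q) = 2*B + 3 = 3 + 2*B)
x(A) = (-5 - 3*A²)/(3 + 2*A) (x(A) = ((A² + (-A*4)*A) - 5)/(3 + 2*A) = ((A² + (-4*A)*A) - 5)/(3 + 2*A) = ((A² - 4*A²) - 5)/(3 + 2*A) = (-3*A² - 5)/(3 + 2*A) = (-5 - 3*A²)/(3 + 2*A))
x(0)*(-772) = ((-5 - 3*0²)/(3 + 2*0))*(-772) = ((-5 - 3*0)/(3 + 0))*(-772) = ((-5 + 0)/3)*(-772) = ((⅓)*(-5))*(-772) = -5/3*(-772) = 3860/3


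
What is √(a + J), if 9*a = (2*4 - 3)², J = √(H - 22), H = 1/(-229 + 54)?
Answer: √(30625 + 315*I*√26957)/105 ≈ 2.0285 + 1.1563*I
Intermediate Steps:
H = -1/175 (H = 1/(-175) = -1/175 ≈ -0.0057143)
J = I*√26957/35 (J = √(-1/175 - 22) = √(-3851/175) = I*√26957/35 ≈ 4.691*I)
a = 25/9 (a = (2*4 - 3)²/9 = (8 - 3)²/9 = (⅑)*5² = (⅑)*25 = 25/9 ≈ 2.7778)
√(a + J) = √(25/9 + I*√26957/35)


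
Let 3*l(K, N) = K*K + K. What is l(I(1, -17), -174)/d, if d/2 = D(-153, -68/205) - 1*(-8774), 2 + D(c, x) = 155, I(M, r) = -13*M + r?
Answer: 145/8927 ≈ 0.016243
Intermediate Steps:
I(M, r) = r - 13*M
D(c, x) = 153 (D(c, x) = -2 + 155 = 153)
l(K, N) = K/3 + K²/3 (l(K, N) = (K*K + K)/3 = (K² + K)/3 = (K + K²)/3 = K/3 + K²/3)
d = 17854 (d = 2*(153 - 1*(-8774)) = 2*(153 + 8774) = 2*8927 = 17854)
l(I(1, -17), -174)/d = ((-17 - 13*1)*(1 + (-17 - 13*1))/3)/17854 = ((-17 - 13)*(1 + (-17 - 13))/3)*(1/17854) = ((⅓)*(-30)*(1 - 30))*(1/17854) = ((⅓)*(-30)*(-29))*(1/17854) = 290*(1/17854) = 145/8927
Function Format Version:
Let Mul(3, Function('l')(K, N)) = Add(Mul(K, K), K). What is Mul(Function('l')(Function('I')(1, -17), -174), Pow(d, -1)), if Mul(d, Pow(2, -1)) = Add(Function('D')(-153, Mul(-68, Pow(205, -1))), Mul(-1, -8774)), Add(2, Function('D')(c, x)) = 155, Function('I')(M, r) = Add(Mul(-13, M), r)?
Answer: Rational(145, 8927) ≈ 0.016243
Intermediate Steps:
Function('I')(M, r) = Add(r, Mul(-13, M))
Function('D')(c, x) = 153 (Function('D')(c, x) = Add(-2, 155) = 153)
Function('l')(K, N) = Add(Mul(Rational(1, 3), K), Mul(Rational(1, 3), Pow(K, 2))) (Function('l')(K, N) = Mul(Rational(1, 3), Add(Mul(K, K), K)) = Mul(Rational(1, 3), Add(Pow(K, 2), K)) = Mul(Rational(1, 3), Add(K, Pow(K, 2))) = Add(Mul(Rational(1, 3), K), Mul(Rational(1, 3), Pow(K, 2))))
d = 17854 (d = Mul(2, Add(153, Mul(-1, -8774))) = Mul(2, Add(153, 8774)) = Mul(2, 8927) = 17854)
Mul(Function('l')(Function('I')(1, -17), -174), Pow(d, -1)) = Mul(Mul(Rational(1, 3), Add(-17, Mul(-13, 1)), Add(1, Add(-17, Mul(-13, 1)))), Pow(17854, -1)) = Mul(Mul(Rational(1, 3), Add(-17, -13), Add(1, Add(-17, -13))), Rational(1, 17854)) = Mul(Mul(Rational(1, 3), -30, Add(1, -30)), Rational(1, 17854)) = Mul(Mul(Rational(1, 3), -30, -29), Rational(1, 17854)) = Mul(290, Rational(1, 17854)) = Rational(145, 8927)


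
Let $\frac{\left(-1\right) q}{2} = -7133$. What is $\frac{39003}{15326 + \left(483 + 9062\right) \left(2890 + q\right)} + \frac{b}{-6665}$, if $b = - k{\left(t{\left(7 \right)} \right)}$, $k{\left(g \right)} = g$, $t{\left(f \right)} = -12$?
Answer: $- \frac{568425719}{363840897030} \approx -0.0015623$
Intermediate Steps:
$q = 14266$ ($q = \left(-2\right) \left(-7133\right) = 14266$)
$b = 12$ ($b = \left(-1\right) \left(-12\right) = 12$)
$\frac{39003}{15326 + \left(483 + 9062\right) \left(2890 + q\right)} + \frac{b}{-6665} = \frac{39003}{15326 + \left(483 + 9062\right) \left(2890 + 14266\right)} + \frac{12}{-6665} = \frac{39003}{15326 + 9545 \cdot 17156} + 12 \left(- \frac{1}{6665}\right) = \frac{39003}{15326 + 163754020} - \frac{12}{6665} = \frac{39003}{163769346} - \frac{12}{6665} = 39003 \cdot \frac{1}{163769346} - \frac{12}{6665} = \frac{13001}{54589782} - \frac{12}{6665} = - \frac{568425719}{363840897030}$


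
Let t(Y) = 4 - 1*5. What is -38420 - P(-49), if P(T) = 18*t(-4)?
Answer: -38402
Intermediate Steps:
t(Y) = -1 (t(Y) = 4 - 5 = -1)
P(T) = -18 (P(T) = 18*(-1) = -18)
-38420 - P(-49) = -38420 - 1*(-18) = -38420 + 18 = -38402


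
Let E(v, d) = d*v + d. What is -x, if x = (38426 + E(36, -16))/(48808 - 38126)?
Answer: -18917/5341 ≈ -3.5418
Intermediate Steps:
E(v, d) = d + d*v
x = 18917/5341 (x = (38426 - 16*(1 + 36))/(48808 - 38126) = (38426 - 16*37)/10682 = (38426 - 592)*(1/10682) = 37834*(1/10682) = 18917/5341 ≈ 3.5418)
-x = -1*18917/5341 = -18917/5341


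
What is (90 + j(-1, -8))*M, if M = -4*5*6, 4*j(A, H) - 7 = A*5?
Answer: -10860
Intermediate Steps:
j(A, H) = 7/4 + 5*A/4 (j(A, H) = 7/4 + (A*5)/4 = 7/4 + (5*A)/4 = 7/4 + 5*A/4)
M = -120 (M = -20*6 = -120)
(90 + j(-1, -8))*M = (90 + (7/4 + (5/4)*(-1)))*(-120) = (90 + (7/4 - 5/4))*(-120) = (90 + ½)*(-120) = (181/2)*(-120) = -10860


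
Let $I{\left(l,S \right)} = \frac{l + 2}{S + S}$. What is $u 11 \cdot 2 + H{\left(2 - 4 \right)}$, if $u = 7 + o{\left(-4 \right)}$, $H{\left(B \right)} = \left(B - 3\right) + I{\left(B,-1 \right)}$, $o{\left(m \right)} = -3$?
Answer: $83$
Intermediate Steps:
$I{\left(l,S \right)} = \frac{2 + l}{2 S}$
$H{\left(B \right)} = -4 + \frac{B}{2}$ ($H{\left(B \right)} = \left(B - 3\right) + \frac{2 + B}{2 \left(-1\right)} = \left(-3 + B\right) + \frac{1}{2} \left(-1\right) \left(2 + B\right) = \left(-3 + B\right) - \left(1 + \frac{B}{2}\right) = -4 + \frac{B}{2}$)
$u = 4$ ($u = 7 - 3 = 4$)
$u 11 \cdot 2 + H{\left(2 - 4 \right)} = 4 \cdot 11 \cdot 2 - \left(4 - \frac{2 - 4}{2}\right) = 4 \cdot 22 - \left(4 - \frac{2 - 4}{2}\right) = 88 + \left(-4 + \frac{1}{2} \left(-2\right)\right) = 88 - 5 = 83$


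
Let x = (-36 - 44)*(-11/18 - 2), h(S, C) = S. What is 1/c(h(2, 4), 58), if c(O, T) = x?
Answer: 9/1880 ≈ 0.0047872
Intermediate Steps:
x = 1880/9 (x = -80*(-11*1/18 - 2) = -80*(-11/18 - 2) = -80*(-47/18) = 1880/9 ≈ 208.89)
c(O, T) = 1880/9
1/c(h(2, 4), 58) = 1/(1880/9) = 9/1880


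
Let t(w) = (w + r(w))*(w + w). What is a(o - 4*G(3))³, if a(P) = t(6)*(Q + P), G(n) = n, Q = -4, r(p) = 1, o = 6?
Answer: -592704000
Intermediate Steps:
t(w) = 2*w*(1 + w) (t(w) = (w + 1)*(w + w) = (1 + w)*(2*w) = 2*w*(1 + w))
a(P) = -336 + 84*P (a(P) = (2*6*(1 + 6))*(-4 + P) = (2*6*7)*(-4 + P) = 84*(-4 + P) = -336 + 84*P)
a(o - 4*G(3))³ = (-336 + 84*(6 - 4*3))³ = (-336 + 84*(6 - 12))³ = (-336 + 84*(-6))³ = (-336 - 504)³ = (-840)³ = -592704000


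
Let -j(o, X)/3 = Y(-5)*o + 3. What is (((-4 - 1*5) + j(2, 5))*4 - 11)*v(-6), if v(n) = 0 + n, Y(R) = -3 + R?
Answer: -654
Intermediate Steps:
v(n) = n
j(o, X) = -9 + 24*o (j(o, X) = -3*((-3 - 5)*o + 3) = -3*(-8*o + 3) = -3*(3 - 8*o) = -9 + 24*o)
(((-4 - 1*5) + j(2, 5))*4 - 11)*v(-6) = (((-4 - 1*5) + (-9 + 24*2))*4 - 11)*(-6) = (((-4 - 5) + (-9 + 48))*4 - 11)*(-6) = ((-9 + 39)*4 - 11)*(-6) = (30*4 - 11)*(-6) = (120 - 11)*(-6) = 109*(-6) = -654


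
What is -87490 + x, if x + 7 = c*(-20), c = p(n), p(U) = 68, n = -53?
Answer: -88857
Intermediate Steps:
c = 68
x = -1367 (x = -7 + 68*(-20) = -7 - 1360 = -1367)
-87490 + x = -87490 - 1367 = -88857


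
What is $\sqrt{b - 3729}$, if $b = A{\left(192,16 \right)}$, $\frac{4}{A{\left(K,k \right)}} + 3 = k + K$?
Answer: $\frac{i \sqrt{156710405}}{205} \approx 61.065 i$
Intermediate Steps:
$A{\left(K,k \right)} = \frac{4}{-3 + K + k}$ ($A{\left(K,k \right)} = \frac{4}{-3 + \left(k + K\right)} = \frac{4}{-3 + \left(K + k\right)} = \frac{4}{-3 + K + k}$)
$b = \frac{4}{205}$ ($b = \frac{4}{-3 + 192 + 16} = \frac{4}{205} \approx 0.019512$)
$\sqrt{b - 3729} = \sqrt{\frac{4}{205} - 3729} = \sqrt{- \frac{764441}{205}} = \frac{i \sqrt{156710405}}{205}$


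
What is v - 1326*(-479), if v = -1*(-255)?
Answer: 635409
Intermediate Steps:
v = 255
v - 1326*(-479) = 255 - 1326*(-479) = 255 + 635154 = 635409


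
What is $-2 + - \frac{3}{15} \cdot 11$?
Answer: $- \frac{21}{5} \approx -4.2$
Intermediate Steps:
$-2 + - \frac{3}{15} \cdot 11 = -2 + \left(-3\right) \frac{1}{15} \cdot 11 = -2 - \frac{11}{5} = - \frac{21}{5}$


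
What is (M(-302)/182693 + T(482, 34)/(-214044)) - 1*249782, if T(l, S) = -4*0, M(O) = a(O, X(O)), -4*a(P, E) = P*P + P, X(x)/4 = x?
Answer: -13038127329/52198 ≈ -2.4978e+5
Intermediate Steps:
X(x) = 4*x
a(P, E) = -P/4 - P²/4 (a(P, E) = -(P*P + P)/4 = -(P² + P)/4 = -(P + P²)/4 = -P/4 - P²/4)
M(O) = -O*(1 + O)/4
T(l, S) = 0
(M(-302)/182693 + T(482, 34)/(-214044)) - 1*249782 = (-¼*(-302)*(1 - 302)/182693 + 0/(-214044)) - 1*249782 = (-¼*(-302)*(-301)*(1/182693) + 0*(-1/214044)) - 249782 = (-45451/2*1/182693 + 0) - 249782 = (-6493/52198 + 0) - 249782 = -6493/52198 - 249782 = -13038127329/52198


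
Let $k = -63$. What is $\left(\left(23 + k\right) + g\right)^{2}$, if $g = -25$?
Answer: $4225$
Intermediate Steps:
$\left(\left(23 + k\right) + g\right)^{2} = \left(\left(23 - 63\right) - 25\right)^{2} = \left(-40 - 25\right)^{2} = \left(-65\right)^{2} = 4225$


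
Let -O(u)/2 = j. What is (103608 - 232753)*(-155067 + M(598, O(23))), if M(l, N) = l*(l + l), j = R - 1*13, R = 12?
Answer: -72339409445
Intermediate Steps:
j = -1 (j = 12 - 1*13 = 12 - 13 = -1)
O(u) = 2 (O(u) = -2*(-1) = 2)
M(l, N) = 2*l**2 (M(l, N) = l*(2*l) = 2*l**2)
(103608 - 232753)*(-155067 + M(598, O(23))) = (103608 - 232753)*(-155067 + 2*598**2) = -129145*(-155067 + 2*357604) = -129145*(-155067 + 715208) = -129145*560141 = -72339409445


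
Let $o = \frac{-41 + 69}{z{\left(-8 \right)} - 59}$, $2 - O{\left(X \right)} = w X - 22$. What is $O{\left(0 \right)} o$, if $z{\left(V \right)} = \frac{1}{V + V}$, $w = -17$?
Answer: $- \frac{512}{45} \approx -11.378$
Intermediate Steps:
$z{\left(V \right)} = \frac{1}{2 V}$
$O{\left(X \right)} = 24 + 17 X$ ($O{\left(X \right)} = 2 - \left(- 17 X - 22\right) = 2 - \left(-22 - 17 X\right) = 2 + \left(22 + 17 X\right) = 24 + 17 X$)
$o = - \frac{64}{135}$ ($o = \frac{-41 + 69}{\frac{1}{2 \left(-8\right)} - 59} = \frac{28}{\frac{1}{2} \left(- \frac{1}{8}\right) - 59} = \frac{28}{- \frac{1}{16} - 59} = \frac{28}{- \frac{945}{16}} = 28 \left(- \frac{16}{945}\right) = - \frac{64}{135} \approx -0.47407$)
$O{\left(0 \right)} o = \left(24 + 17 \cdot 0\right) \left(- \frac{64}{135}\right) = \left(24 + 0\right) \left(- \frac{64}{135}\right) = 24 \left(- \frac{64}{135}\right) = - \frac{512}{45}$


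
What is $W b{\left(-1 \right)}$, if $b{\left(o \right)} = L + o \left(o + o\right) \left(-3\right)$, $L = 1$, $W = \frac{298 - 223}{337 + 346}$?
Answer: $- \frac{375}{683} \approx -0.54905$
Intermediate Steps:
$W = \frac{75}{683} \approx 0.10981$
$b{\left(o \right)} = 1 - 6 o^{2}$ ($b{\left(o \right)} = 1 + o \left(o + o\right) \left(-3\right) = 1 + o 2 o \left(-3\right) = 1 + 2 o^{2} \left(-3\right) = 1 - 6 o^{2}$)
$W b{\left(-1 \right)} = \frac{75 \left(1 - 6 \left(-1\right)^{2}\right)}{683} = \frac{75 \left(1 - 6\right)}{683} = \frac{75}{683} \left(-5\right) = - \frac{375}{683}$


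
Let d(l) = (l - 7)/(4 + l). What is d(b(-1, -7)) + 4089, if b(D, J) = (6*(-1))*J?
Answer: 188129/46 ≈ 4089.8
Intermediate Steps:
b(D, J) = -6*J
d(l) = (-7 + l)/(4 + l)
d(b(-1, -7)) + 4089 = (-7 - 6*(-7))/(4 - 6*(-7)) + 4089 = (-7 + 42)/(4 + 42) + 4089 = 35/46 + 4089 = 188129/46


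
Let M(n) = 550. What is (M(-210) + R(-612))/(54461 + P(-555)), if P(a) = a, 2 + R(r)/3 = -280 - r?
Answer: 770/26953 ≈ 0.028568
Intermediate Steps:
R(r) = -846 - 3*r (R(r) = -6 + 3*(-280 - r) = -6 + (-840 - 3*r) = -846 - 3*r)
(M(-210) + R(-612))/(54461 + P(-555)) = (550 + (-846 - 3*(-612)))/(54461 - 555) = (550 + (-846 + 1836))/53906 = (550 + 990)*(1/53906) = 1540*(1/53906) = 770/26953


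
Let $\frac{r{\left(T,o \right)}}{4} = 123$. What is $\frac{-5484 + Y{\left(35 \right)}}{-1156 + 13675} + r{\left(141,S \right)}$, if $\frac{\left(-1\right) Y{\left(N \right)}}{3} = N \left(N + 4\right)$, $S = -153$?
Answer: $\frac{2049923}{4173} \approx 491.23$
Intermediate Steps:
$r{\left(T,o \right)} = 492$ ($r{\left(T,o \right)} = 4 \cdot 123 = 492$)
$Y{\left(N \right)} = - 3 N \left(4 + N\right)$ ($Y{\left(N \right)} = - 3 N \left(N + 4\right) = - 3 N \left(4 + N\right)$)
$\frac{-5484 + Y{\left(35 \right)}}{-1156 + 13675} + r{\left(141,S \right)} = \frac{-5484 - 105 \left(4 + 35\right)}{-1156 + 13675} + 492 = \frac{-5484 - 105 \cdot 39}{12519} + 492 = \left(-5484 - 4095\right) \frac{1}{12519} + 492 = \left(-9579\right) \frac{1}{12519} + 492 = - \frac{3193}{4173} + 492 = \frac{2049923}{4173}$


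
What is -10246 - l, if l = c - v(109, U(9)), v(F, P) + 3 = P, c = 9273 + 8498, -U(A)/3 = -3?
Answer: -28011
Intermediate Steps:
U(A) = 9 (U(A) = -3*(-3) = 9)
c = 17771
v(F, P) = -3 + P
l = 17765 (l = 17771 - (-3 + 9) = 17771 - 1*6 = 17771 - 6 = 17765)
-10246 - l = -10246 - 1*17765 = -10246 - 17765 = -28011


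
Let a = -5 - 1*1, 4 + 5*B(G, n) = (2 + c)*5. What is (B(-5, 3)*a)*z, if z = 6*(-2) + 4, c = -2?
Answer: -192/5 ≈ -38.400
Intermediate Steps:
B(G, n) = -⅘ (B(G, n) = -⅘ + ((2 - 2)*5)/5 = -⅘ + (0*5)/5 = -⅘ + (⅕)*0 = -⅘ + 0 = -⅘)
z = -8 (z = -12 + 4 = -8)
a = -6 (a = -5 - 1 = -6)
(B(-5, 3)*a)*z = -⅘*(-6)*(-8) = (24/5)*(-8) = -192/5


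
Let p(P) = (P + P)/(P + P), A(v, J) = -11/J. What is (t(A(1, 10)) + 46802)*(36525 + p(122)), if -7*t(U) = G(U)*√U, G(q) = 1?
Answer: 1709489852 - 2609*I*√110/5 ≈ 1.7095e+9 - 5472.7*I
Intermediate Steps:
p(P) = 1 (p(P) = (2*P)/((2*P)) = (2*P)*(1/(2*P)) = 1)
t(U) = -√U/7
(t(A(1, 10)) + 46802)*(36525 + p(122)) = (-I*√110/10/7 + 46802)*(36525 + 1) = (-I*√110/10/7 + 46802)*36526 = (-I*√110/70 + 46802)*36526 = (46802 - I*√110/70)*36526 = 1709489852 - 2609*I*√110/5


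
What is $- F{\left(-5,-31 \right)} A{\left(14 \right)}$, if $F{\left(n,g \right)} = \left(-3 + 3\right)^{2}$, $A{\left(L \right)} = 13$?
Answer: $0$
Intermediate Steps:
$F{\left(n,g \right)} = 0$ ($F{\left(n,g \right)} = 0^{2} = 0$)
$- F{\left(-5,-31 \right)} A{\left(14 \right)} = \left(-1\right) 0 \cdot 13 = 0 \cdot 13 = 0$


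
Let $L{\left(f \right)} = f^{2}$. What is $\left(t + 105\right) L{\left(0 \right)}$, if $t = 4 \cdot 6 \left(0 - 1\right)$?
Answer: $0$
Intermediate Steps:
$t = -24$ ($t = 4 \cdot 6 \left(-1\right) = 4 \left(-6\right) = -24$)
$\left(t + 105\right) L{\left(0 \right)} = \left(-24 + 105\right) 0^{2} = 81 \cdot 0 = 0$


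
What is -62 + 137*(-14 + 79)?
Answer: 8843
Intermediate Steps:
-62 + 137*(-14 + 79) = -62 + 137*65 = -62 + 8905 = 8843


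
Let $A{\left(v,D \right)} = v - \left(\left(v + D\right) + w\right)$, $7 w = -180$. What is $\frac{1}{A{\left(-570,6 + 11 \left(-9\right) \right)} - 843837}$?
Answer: $- \frac{7}{5906028} \approx -1.1852 \cdot 10^{-6}$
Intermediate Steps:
$w = - \frac{180}{7}$ ($w = \frac{1}{7} \left(-180\right) = - \frac{180}{7} \approx -25.714$)
$A{\left(v,D \right)} = \frac{180}{7} - D$ ($A{\left(v,D \right)} = v - \left(\left(v + D\right) - \frac{180}{7}\right) = v - \left(\left(D + v\right) - \frac{180}{7}\right) = v - \left(- \frac{180}{7} + D + v\right) = \frac{180}{7} - D$)
$\frac{1}{A{\left(-570,6 + 11 \left(-9\right) \right)} - 843837} = \frac{1}{\left(\frac{180}{7} - \left(6 + 11 \left(-9\right)\right)\right) - 843837} = \frac{1}{\left(\frac{180}{7} - \left(6 - 99\right)\right) - 843837} = \frac{1}{\left(\frac{180}{7} - -93\right) - 843837} = \frac{1}{\left(\frac{180}{7} + 93\right) - 843837} = \frac{1}{\frac{831}{7} - 843837} = \frac{1}{- \frac{5906028}{7}} = - \frac{7}{5906028}$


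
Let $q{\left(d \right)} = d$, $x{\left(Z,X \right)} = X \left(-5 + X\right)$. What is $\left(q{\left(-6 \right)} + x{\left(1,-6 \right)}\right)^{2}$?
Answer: $3600$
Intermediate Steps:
$\left(q{\left(-6 \right)} + x{\left(1,-6 \right)}\right)^{2} = \left(-6 - 6 \left(-5 - 6\right)\right)^{2} = \left(-6 - -66\right)^{2} = \left(-6 + 66\right)^{2} = 60^{2} = 3600$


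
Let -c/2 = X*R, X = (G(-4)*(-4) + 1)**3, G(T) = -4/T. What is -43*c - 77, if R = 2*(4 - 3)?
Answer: -4721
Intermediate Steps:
R = 2 (R = 2*1 = 2)
X = -27 (X = (-4/(-4)*(-4) + 1)**3 = (-4*(-1/4)*(-4) + 1)**3 = (1*(-4) + 1)**3 = (-4 + 1)**3 = (-3)**3 = -27)
c = 108 (c = -(-54)*2 = -2*(-54) = 108)
-43*c - 77 = -43*108 - 77 = -4644 - 77 = -4721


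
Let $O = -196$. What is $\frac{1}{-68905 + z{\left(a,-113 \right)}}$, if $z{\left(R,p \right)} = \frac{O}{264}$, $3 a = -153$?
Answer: $- \frac{66}{4547779} \approx -1.4513 \cdot 10^{-5}$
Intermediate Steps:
$a = -51$ ($a = \frac{1}{3} \left(-153\right) = -51$)
$z{\left(R,p \right)} = - \frac{49}{66}$ ($z{\left(R,p \right)} = - \frac{196}{264} = \left(-196\right) \frac{1}{264} = - \frac{49}{66}$)
$\frac{1}{-68905 + z{\left(a,-113 \right)}} = \frac{1}{-68905 - \frac{49}{66}} = \frac{1}{- \frac{4547779}{66}} = - \frac{66}{4547779}$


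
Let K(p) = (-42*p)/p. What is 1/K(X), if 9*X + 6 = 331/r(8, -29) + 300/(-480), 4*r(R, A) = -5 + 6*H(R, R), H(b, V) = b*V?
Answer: -1/42 ≈ -0.023810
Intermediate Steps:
H(b, V) = V*b
r(R, A) = -5/4 + 3*R²/2 (r(R, A) = (-5 + 6*(R*R))/4 = (-5 + 6*R²)/4 = -5/4 + 3*R²/2)
X = -1055/3032 (X = -⅔ + (331/(-5/4 + (3/2)*8²) + 300/(-480))/9 = -⅔ + (331/(-5/4 + (3/2)*64) + 300*(-1/480))/9 = -⅔ + (331/(-5/4 + 96) - 5/8)/9 = -⅔ + (331/(379/4) - 5/8)/9 = -⅔ + (331*(4/379) - 5/8)/9 = -⅔ + (1324/379 - 5/8)/9 = -⅔ + (⅑)*(8697/3032) = -⅔ + 2899/9096 = -1055/3032 ≈ -0.34796)
K(p) = -42
1/K(X) = 1/(-42) = -1/42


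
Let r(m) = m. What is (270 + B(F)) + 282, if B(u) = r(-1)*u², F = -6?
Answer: 516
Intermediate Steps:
B(u) = -u²
(270 + B(F)) + 282 = (270 - 1*(-6)²) + 282 = (270 - 1*36) + 282 = (270 - 36) + 282 = 234 + 282 = 516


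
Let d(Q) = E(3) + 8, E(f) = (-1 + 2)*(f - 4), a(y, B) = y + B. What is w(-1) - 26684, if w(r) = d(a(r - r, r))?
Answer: -26677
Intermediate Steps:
a(y, B) = B + y
E(f) = -4 + f (E(f) = 1*(-4 + f) = -4 + f)
d(Q) = 7 (d(Q) = (-4 + 3) + 8 = -1 + 8 = 7)
w(r) = 7
w(-1) - 26684 = 7 - 26684 = -26677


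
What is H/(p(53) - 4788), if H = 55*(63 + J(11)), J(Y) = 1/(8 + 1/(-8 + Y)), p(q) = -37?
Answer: -17358/24125 ≈ -0.71950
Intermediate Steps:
H = 17358/5 (H = 55*(63 + (-8 + 11)/(-63 + 8*11)) = 55*(63 + 3/(-63 + 88)) = 55*(63 + 3/25) = 55*(1578/25) = 17358/5 ≈ 3471.6)
H/(p(53) - 4788) = 17358/(5*(-37 - 4788)) = (17358/5)/(-4825) = (17358/5)*(-1/4825) = -17358/24125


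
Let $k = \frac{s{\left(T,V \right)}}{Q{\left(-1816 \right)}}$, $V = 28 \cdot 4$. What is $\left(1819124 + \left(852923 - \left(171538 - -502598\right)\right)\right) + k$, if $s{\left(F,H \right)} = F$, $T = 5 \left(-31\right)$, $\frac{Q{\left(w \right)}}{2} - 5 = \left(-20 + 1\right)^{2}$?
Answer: $\frac{1462470697}{732} \approx 1.9979 \cdot 10^{6}$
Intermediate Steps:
$Q{\left(w \right)} = 732$ ($Q{\left(w \right)} = 10 + 2 \left(-20 + 1\right)^{2} = 10 + 2 \left(-19\right)^{2} = 10 + 2 \cdot 361 = 10 + 722 = 732$)
$V = 112$
$T = -155$
$k = - \frac{155}{732} \approx -0.21175$
$\left(1819124 + \left(852923 - \left(171538 - -502598\right)\right)\right) + k = \left(1819124 + \left(852923 - \left(171538 - -502598\right)\right)\right) - \frac{155}{732} = \left(1819124 + \left(852923 - \left(171538 + 502598\right)\right)\right) - \frac{155}{732} = \left(1819124 + \left(852923 - 674136\right)\right) - \frac{155}{732} = \left(1819124 + 178787\right) - \frac{155}{732} = 1997911 - \frac{155}{732} = \frac{1462470697}{732}$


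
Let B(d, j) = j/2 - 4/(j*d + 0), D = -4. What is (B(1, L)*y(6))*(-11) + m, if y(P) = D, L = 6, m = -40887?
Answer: -122353/3 ≈ -40784.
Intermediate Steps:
y(P) = -4
B(d, j) = j/2 - 4/(d*j) (B(d, j) = j*(½) - 4/(d*j + 0) = j/2 - 4*1/(d*j) = j/2 - 4/(d*j))
(B(1, L)*y(6))*(-11) + m = (((½)*6 - 4/(1*6))*(-4))*(-11) - 40887 = ((3 - 4*1*⅙)*(-4))*(-11) - 40887 = ((3 - ⅔)*(-4))*(-11) - 40887 = ((7/3)*(-4))*(-11) - 40887 = -28/3*(-11) - 40887 = 308/3 - 40887 = -122353/3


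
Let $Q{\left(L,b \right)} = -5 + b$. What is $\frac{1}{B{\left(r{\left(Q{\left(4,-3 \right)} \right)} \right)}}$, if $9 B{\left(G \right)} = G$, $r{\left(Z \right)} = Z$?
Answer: $- \frac{9}{8} \approx -1.125$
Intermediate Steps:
$B{\left(G \right)} = \frac{G}{9}$
$\frac{1}{B{\left(r{\left(Q{\left(4,-3 \right)} \right)} \right)}} = \frac{1}{\frac{1}{9} \left(-5 - 3\right)} = \frac{1}{\frac{1}{9} \left(-8\right)} = \frac{1}{- \frac{8}{9}} = - \frac{9}{8}$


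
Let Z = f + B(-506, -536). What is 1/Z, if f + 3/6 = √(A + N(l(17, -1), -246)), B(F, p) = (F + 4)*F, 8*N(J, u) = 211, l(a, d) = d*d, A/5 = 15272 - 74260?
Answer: 2032092/516177096367 - 2*I*√4718618/516177096367 ≈ 3.9368e-6 - 8.4166e-9*I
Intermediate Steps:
A = -294940 (A = 5*(15272 - 74260) = 5*(-58988) = -294940)
l(a, d) = d²
N(J, u) = 211/8 (N(J, u) = (⅛)*211 = 211/8)
B(F, p) = F*(4 + F) (B(F, p) = (4 + F)*F = F*(4 + F))
f = -½ + I*√4718618/4 (f = -½ + √(-294940 + 211/8) = -½ + √(-2359309/8) = -½ + I*√4718618/4 ≈ -0.5 + 543.06*I)
Z = 508023/2 + I*√4718618/4 (Z = (-½ + I*√4718618/4) - 506*(4 - 506) = (-½ + I*√4718618/4) - 506*(-502) = (-½ + I*√4718618/4) + 254012 = 508023/2 + I*√4718618/4 ≈ 2.5401e+5 + 543.06*I)
1/Z = 1/(508023/2 + I*√4718618/4)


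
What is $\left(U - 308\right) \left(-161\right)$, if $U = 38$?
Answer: $43470$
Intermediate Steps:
$\left(U - 308\right) \left(-161\right) = \left(38 - 308\right) \left(-161\right) = \left(-270\right) \left(-161\right) = 43470$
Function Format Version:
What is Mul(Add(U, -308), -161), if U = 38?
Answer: 43470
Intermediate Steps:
Mul(Add(U, -308), -161) = Mul(Add(38, -308), -161) = Mul(-270, -161) = 43470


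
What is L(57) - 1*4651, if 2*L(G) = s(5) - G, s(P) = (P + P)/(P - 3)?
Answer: -4677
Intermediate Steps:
s(P) = 2*P/(-3 + P) (s(P) = (2*P)/(-3 + P) = 2*P/(-3 + P))
L(G) = 5/2 - G/2 (L(G) = (2*5/(-3 + 5) - G)/2 = (2*5/2 - G)/2 = (2*5*(½) - G)/2 = (5 - G)/2 = 5/2 - G/2)
L(57) - 1*4651 = (5/2 - ½*57) - 1*4651 = (5/2 - 57/2) - 4651 = -26 - 4651 = -4677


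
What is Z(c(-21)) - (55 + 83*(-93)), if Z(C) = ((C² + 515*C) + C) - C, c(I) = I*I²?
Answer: 81004370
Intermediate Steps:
c(I) = I³
Z(C) = C² + 515*C (Z(C) = (C² + 516*C) - C = C² + 515*C)
Z(c(-21)) - (55 + 83*(-93)) = (-21)³*(515 + (-21)³) - (55 + 83*(-93)) = -9261*(515 - 9261) - (55 - 7719) = -9261*(-8746) - 1*(-7664) = 80996706 + 7664 = 81004370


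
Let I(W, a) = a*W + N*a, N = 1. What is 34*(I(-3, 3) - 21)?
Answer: -918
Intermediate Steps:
I(W, a) = a + W*a (I(W, a) = a*W + 1*a = W*a + a = a + W*a)
34*(I(-3, 3) - 21) = 34*(3*(1 - 3) - 21) = 34*(3*(-2) - 21) = 34*(-6 - 21) = 34*(-27) = -918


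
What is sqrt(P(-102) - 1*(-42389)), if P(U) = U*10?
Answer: sqrt(41369) ≈ 203.39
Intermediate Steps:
P(U) = 10*U
sqrt(P(-102) - 1*(-42389)) = sqrt(10*(-102) - 1*(-42389)) = sqrt(-1020 + 42389) = sqrt(41369)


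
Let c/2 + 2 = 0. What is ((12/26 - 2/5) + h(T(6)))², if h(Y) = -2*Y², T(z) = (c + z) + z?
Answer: 69155856/4225 ≈ 16368.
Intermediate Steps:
c = -4 (c = -4 + 2*0 = -4 + 0 = -4)
T(z) = -4 + 2*z (T(z) = (-4 + z) + z = -4 + 2*z)
((12/26 - 2/5) + h(T(6)))² = ((12/26 - 2/5) - 2*(-4 + 2*6)²)² = ((12*(1/26) - 2*⅕) - 2*(-4 + 12)²)² = ((6/13 - ⅖) - 2*8²)² = (4/65 - 2*64)² = (4/65 - 128)² = (-8316/65)² = 69155856/4225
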